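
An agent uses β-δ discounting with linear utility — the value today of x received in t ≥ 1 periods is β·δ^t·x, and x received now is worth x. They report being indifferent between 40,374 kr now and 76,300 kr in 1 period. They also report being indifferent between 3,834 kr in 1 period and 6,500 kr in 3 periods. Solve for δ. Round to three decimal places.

The second indifference involves only future payoffs, so β cancels: β·δ^1·3834 = β·δ^3·6500, giving δ^2 = 3834/6500 = 0.58985, so δ = 0.76801.

δ ≈ 0.768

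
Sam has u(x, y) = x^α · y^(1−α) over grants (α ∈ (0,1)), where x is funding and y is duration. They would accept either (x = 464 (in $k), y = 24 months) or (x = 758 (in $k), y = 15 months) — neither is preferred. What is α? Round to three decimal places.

α ≈ 0.489

Set the two utilities equal: 464^α·24^(1−α) = 758^α·15^(1−α).
Rearrange to (464/758)^α = (15/24)^(1−α) and take logs: α·-0.490799 = (1−α)·-0.470004.
So α/(1−α) = (-0.470004)/(-0.490799) = 0.957630, and α = 0.957630/1.957630 ≈ 0.489.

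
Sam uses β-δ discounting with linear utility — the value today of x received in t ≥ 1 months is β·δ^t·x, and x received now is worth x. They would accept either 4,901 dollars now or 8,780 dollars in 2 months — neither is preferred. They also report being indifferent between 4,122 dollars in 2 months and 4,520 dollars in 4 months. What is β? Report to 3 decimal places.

Both payoffs in the second observation are in the future, so β drops out: δ^2·4122 = δ^4·4520 ⇒ δ^2 = 4122/4520 = 0.91195, so δ = 0.95496.
The first indifference: 4901 = β·δ^2·8780, so β = 4901/(δ^2·8780) = 4901/(0.91195·8780) ≈ 0.612.

β ≈ 0.612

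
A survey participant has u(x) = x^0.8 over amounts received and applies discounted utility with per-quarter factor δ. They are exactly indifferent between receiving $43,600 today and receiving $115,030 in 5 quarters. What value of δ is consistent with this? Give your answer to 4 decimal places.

Indifference means u(43600) = δ^5 · u(115030), so δ^5 = u(43600)/u(115030).
Since u(x) = x^0.8, δ^5 = (43600/115030)^0.8 = 0.37903^0.8 = 0.46019.
Hence δ = (0.46019)^(1/5) = 0.856225.

δ ≈ 0.8562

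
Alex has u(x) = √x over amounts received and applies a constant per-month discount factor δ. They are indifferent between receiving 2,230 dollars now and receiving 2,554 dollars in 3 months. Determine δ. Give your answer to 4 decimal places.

δ ≈ 0.9776

Indifference means u(2230) = δ^3 · u(2554), so δ^3 = u(2230)/u(2554).
With u(x) = √x: δ^3 = √2230/√2554 = √(2230/2554) = 0.93442.
Hence δ = (0.93442)^(1/3) = 0.977644.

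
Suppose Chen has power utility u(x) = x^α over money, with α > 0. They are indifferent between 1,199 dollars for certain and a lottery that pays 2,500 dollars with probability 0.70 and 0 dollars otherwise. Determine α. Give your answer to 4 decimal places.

The lottery's expected utility is 0.70·u(2500) + 0.30·u(0) = 0.70·2500^α (since u(0) = 0 for α > 0).
Equating: 1199^α = 0.70·2500^α, i.e. 0.4796^α = 0.70.
Taking logs: α·ln(1199/2500) = ln(0.70), so α = -0.3566749 / -0.7348029 ≈ 0.4854.

α ≈ 0.4854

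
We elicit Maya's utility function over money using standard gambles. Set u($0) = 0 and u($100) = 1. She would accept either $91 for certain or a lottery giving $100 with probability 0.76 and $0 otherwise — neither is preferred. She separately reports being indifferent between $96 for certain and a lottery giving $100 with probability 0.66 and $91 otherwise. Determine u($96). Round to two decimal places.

0.92

From the first indifference, u($91) = 0.76·u($100) + 0.24·u($0) = 0.76·1 + 0.24·0 = 0.76.
Then u($96) = 0.66·u($100) + 0.34·u($91) = 0.66·1.00 + 0.34·0.76 = 0.9184.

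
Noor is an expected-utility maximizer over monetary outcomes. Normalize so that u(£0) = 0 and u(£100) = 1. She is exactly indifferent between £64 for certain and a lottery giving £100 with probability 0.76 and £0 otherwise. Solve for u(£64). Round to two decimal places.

By the standard-gamble method, u(£64) is just the indifference probability on the best outcome: 0.76.

0.76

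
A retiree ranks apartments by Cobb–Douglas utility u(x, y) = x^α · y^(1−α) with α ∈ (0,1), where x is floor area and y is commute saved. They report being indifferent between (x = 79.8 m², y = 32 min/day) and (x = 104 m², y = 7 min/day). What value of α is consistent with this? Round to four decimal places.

Indifference: 79.8^α · 32^(1−α) = 104^α · 7^(1−α).
Taking logs: α·ln 79.8 + (1−α)·ln 32 = α·ln 104 + (1−α)·ln 7, i.e. α·-0.2648674 = (1−α)·-1.5198258.
So α/(1−α) = (-1.5198258)/(-0.2648674) = 5.7380629, and α = 5.7380629/6.7380629 ≈ 0.8516.

α ≈ 0.8516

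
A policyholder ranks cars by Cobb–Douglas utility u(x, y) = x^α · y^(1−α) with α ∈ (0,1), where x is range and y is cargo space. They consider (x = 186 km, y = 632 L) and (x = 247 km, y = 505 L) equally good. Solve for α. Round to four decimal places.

The Cobb–Douglas utilities coincide, so 186^α·632^(1−α) = 247^α·505^(1−α).
(186/247)^α = (505/632)^(1−α); take logs: α·ln(186/247) = (1−α)·ln(505/632), i.e. α·-0.2836417 = (1−α)·-0.2243310.
Thus α·(-0.5079727) = -0.2243310, so α = -0.2243310/-0.5079727 ≈ 0.4416.

α ≈ 0.4416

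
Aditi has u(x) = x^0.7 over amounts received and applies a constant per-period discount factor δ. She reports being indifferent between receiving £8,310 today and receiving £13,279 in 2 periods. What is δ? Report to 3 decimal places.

δ ≈ 0.849

Equating discounted utilities: u(8310) = δ^2·u(13279) ⇒ δ^2 = u(8310)/u(13279).
Since u(x) = x^0.7, δ^2 = (8310/13279)^0.7 = 0.62580^0.7 = 0.72029.
Taking the square root: δ = 0.72029^(1/2) ≈ 0.849.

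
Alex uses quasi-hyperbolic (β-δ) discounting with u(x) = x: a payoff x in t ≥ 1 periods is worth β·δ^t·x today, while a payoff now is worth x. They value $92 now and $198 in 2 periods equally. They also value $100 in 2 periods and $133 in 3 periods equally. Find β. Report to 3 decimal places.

β ≈ 0.822

From the later pair, β·δ^2·100 = β·δ^3·133; dividing through, δ = 100/133 = 0.75188.
Now use the now-vs-future pair: 92 = β·δ^2·198 gives β = 92/(0.56532·198) ≈ 0.822.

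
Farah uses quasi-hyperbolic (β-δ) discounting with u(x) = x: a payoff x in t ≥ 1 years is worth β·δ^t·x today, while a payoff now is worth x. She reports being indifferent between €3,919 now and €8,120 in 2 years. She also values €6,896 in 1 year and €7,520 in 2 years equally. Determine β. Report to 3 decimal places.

The second indifference involves only future payoffs, so β cancels: β·δ^1·6896 = β·δ^2·7520, giving δ = 6896/7520 = 0.91702.
The first indifference: 3919 = β·δ^2·8120, so β = 3919/(δ^2·8120) = 3919/(0.84093·8120) ≈ 0.574.

β ≈ 0.574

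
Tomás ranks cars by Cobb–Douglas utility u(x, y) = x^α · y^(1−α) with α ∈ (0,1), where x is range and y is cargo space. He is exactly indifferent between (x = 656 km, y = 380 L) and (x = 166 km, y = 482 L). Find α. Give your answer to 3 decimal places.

α ≈ 0.148

Set the two utilities equal: 656^α·380^(1−α) = 166^α·482^(1−α).
Taking logs: α·ln 656 + (1−α)·ln 380 = α·ln 166 + (1−α)·ln 482, i.e. α·1.374173 = (1−α)·0.237773.
So α/(1−α) = (0.237773)/(1.374173) = 0.173030, and α = 0.173030/1.173030 ≈ 0.148.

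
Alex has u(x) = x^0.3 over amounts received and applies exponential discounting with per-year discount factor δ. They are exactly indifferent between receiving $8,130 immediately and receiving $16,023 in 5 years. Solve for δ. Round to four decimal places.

δ ≈ 0.9601

The payoff in 5 years is discounted by δ^5, so u(8130) = δ^5·u(16023) and δ^5 = u(8130)/u(16023).
With u(x) = x^0.3: δ^5 = 8130^0.3/16023^0.3 = (8130/16023)^0.3 = 0.81584.
Hence δ = (0.81584)^(1/5) = 0.960110.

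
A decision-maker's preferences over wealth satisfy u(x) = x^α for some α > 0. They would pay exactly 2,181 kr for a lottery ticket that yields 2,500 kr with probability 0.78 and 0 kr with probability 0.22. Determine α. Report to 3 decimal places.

α ≈ 1.820

EU(lottery) = 0.78·2500^α + 0.22·0 = 0.78·2500^α.
Setting u(2181) equal to that: 2181^α = 0.78·2500^α ⇒ (2181/2500)^α = 0.78.
Take logs: α = ln 0.78 / ln(2181/2500) ≈ 1.82013.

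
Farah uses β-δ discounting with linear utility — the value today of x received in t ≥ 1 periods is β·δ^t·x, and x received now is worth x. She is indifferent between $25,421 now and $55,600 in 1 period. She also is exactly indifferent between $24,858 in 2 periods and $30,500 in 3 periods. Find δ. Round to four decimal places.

δ ≈ 0.8150

Both payoffs in the second observation are in the future, so β drops out: δ^2·24858 = δ^3·30500 ⇒ δ = 24858/30500 = 0.81502.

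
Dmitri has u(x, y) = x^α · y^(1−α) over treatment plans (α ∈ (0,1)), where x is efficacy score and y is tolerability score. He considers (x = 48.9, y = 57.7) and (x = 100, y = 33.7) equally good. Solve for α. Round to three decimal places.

The Cobb–Douglas utilities coincide, so 48.9^α·57.7^(1−α) = 100^α·33.7^(1−α).
Rearrange to (48.9/100)^α = (33.7/57.7)^(1−α) and take logs: α·-0.715393 = (1−α)·-0.537759.
So α/(1−α) = (-0.537759)/(-0.715393) = 0.751697, and α = 0.751697/1.751697 ≈ 0.429.

α ≈ 0.429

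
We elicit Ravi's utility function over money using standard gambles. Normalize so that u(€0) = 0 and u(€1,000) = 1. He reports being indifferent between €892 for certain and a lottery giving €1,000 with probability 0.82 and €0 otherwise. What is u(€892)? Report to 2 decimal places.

0.82

By the standard-gamble method, u(€892) is just the indifference probability on the best outcome: 0.82.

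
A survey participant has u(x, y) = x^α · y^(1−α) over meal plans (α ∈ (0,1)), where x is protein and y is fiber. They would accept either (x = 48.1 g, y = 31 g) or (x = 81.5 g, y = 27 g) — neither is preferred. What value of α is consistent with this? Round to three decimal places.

Set the two utilities equal: 48.1^α·31^(1−α) = 81.5^α·27^(1−α).
Taking logs: α·ln 48.1 + (1−α)·ln 31 = α·ln 81.5 + (1−α)·ln 27, i.e. α·-0.527321 = (1−α)·-0.138150.
With A = -0.527321 and B = -0.138150: α·A = (1−α)·B, so α = B/(A+B) = -0.138150/-0.665471 ≈ 0.208.

α ≈ 0.208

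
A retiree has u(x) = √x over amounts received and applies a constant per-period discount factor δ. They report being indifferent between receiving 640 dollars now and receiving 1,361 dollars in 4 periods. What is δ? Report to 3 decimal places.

δ ≈ 0.910

The payoff in 4 periods is discounted by δ^4, so u(640) = δ^4·u(1361) and δ^4 = u(640)/u(1361).
With u(x) = √x: δ^4 = √640/√1361 = √(640/1361) = 0.68574.
So δ = 0.68574^(1/4) ≈ 0.910.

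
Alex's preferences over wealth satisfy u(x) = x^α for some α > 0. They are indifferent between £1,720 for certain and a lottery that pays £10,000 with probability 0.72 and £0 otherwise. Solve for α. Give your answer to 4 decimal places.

α ≈ 0.1866

Since u(0) = 0, the lottery's EU is 0.72·10000^α.
Setting u(1720) equal to that: 1720^α = 0.72·10000^α ⇒ (1720/10000)^α = 0.72.
α = ln(0.72) / ln(1720/10000) = -0.3285041/-1.7602608 ≈ 0.1866.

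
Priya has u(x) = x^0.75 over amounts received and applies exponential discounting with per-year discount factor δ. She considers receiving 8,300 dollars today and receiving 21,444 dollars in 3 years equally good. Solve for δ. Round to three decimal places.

δ ≈ 0.789

The payoff in 3 years is discounted by δ^3, so u(8300) = δ^3·u(21444) and δ^3 = u(8300)/u(21444).
Since u(x) = x^0.75, δ^3 = (8300/21444)^0.75 = 0.38705^0.75 = 0.49071.
Taking the cube root: δ = 0.49071^(1/3) ≈ 0.789.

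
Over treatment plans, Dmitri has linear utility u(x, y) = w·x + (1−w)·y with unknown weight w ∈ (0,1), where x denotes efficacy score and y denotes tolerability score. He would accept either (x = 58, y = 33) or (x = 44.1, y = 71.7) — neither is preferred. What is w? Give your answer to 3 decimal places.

w = 0.736

Indifference: w·58 + (1−w)·33 = w·44.1 + (1−w)·71.7.
Collecting terms: w·13.9 = (1−w)·38.7.
So w/(1−w) = 38.7/13.9 = 2.7842, giving w = 38.7/(13.9+38.7) = 0.736.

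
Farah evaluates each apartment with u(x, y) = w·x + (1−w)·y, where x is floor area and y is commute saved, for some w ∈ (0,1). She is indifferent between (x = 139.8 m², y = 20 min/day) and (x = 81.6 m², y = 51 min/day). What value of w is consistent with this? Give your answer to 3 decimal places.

Indifference: w·139.8 + (1−w)·20 = w·81.6 + (1−w)·51.
Rearranging, 58.2·w − 31·(1−w) = 0.
The marginal rate of substitution is 31/58.2, so w = 31/(58.2+31) = 0.348.

w = 0.348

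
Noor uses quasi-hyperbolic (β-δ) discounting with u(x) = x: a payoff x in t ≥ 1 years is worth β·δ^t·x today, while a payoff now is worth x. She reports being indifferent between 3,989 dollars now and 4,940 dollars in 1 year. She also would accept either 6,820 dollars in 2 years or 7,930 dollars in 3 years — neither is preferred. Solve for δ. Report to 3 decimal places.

δ ≈ 0.860

From the later pair, β·δ^2·6820 = β·δ^3·7930; dividing through, δ = 6820/7930 = 0.86003.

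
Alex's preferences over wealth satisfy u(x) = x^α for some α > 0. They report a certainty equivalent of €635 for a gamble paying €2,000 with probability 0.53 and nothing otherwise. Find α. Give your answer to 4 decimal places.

The lottery's expected utility is 0.53·u(2000) + 0.47·u(0) = 0.53·2000^α (since u(0) = 0 for α > 0).
Setting u(635) equal to that: 635^α = 0.53·2000^α ⇒ (635/2000)^α = 0.53.
Take logs: α = ln 0.53 / ln(635/2000) ≈ 0.553378.

α ≈ 0.5534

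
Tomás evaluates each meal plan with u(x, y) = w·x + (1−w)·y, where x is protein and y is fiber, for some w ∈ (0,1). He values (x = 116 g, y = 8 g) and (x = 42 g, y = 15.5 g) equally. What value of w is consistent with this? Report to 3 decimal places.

w = 0.092

Equating utilities: w·116 + (1−w)·8 = w·42 + (1−w)·15.5.
w·(116−42) = (1−w)·(15.5−8), i.e. w·74 = (1−w)·7.5.
Hence w = 7.5/(74+7.5) = 7.5/81.5 = 0.092.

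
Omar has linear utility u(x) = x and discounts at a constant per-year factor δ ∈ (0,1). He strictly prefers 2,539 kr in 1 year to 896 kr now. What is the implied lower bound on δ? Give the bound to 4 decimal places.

δ > 0.3529

Comparing present values: 896 < δ·2539.
Dividing through by 2539 gives δ > 0.35289.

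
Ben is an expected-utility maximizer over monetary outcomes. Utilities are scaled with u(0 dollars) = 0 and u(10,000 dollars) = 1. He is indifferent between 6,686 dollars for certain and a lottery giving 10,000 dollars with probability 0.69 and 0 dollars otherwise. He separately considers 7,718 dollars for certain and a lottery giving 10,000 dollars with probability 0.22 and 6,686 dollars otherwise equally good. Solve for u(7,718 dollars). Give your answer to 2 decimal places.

From the first indifference, u(6,686 dollars) = 0.69·u(10,000 dollars) + 0.31·u(0 dollars) = 0.69·1 + 0.31·0 = 0.69.
The second indifference gives u(7,718 dollars) = 0.22·u(10,000 dollars) + 0.78·u(6,686 dollars) = 0.22·1.00 + 0.78·0.69 = 0.7582.

0.76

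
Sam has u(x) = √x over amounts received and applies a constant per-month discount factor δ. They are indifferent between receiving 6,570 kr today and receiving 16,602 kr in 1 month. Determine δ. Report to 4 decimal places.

Indifference means u(6570) = δ · u(16602), so δ = u(6570)/u(16602).
Since u(x) = √x, δ = √(6570/16602) = 0.62908.

δ ≈ 0.6291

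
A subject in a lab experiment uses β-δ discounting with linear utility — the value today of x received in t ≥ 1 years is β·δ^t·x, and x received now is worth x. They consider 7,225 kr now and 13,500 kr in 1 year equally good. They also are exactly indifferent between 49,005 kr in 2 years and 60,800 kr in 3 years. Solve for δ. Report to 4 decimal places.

Both payoffs in the second observation are in the future, so β drops out: δ^2·49005 = δ^3·60800 ⇒ δ = 49005/60800 = 0.80600.

δ ≈ 0.8060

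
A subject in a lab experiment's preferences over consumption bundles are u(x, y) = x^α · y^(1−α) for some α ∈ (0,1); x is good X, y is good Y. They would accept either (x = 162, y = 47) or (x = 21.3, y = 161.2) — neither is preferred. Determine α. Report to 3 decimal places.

α ≈ 0.378

The Cobb–Douglas utilities coincide, so 162^α·47^(1−α) = 21.3^α·161.2^(1−α).
(162/21.3)^α = (161.2/47)^(1−α); take logs: α·ln(162/21.3) = (1−α)·ln(161.2/47), i.e. α·2.028889 = (1−α)·1.232498.
So α/(1−α) = (1.232498)/(2.028889) = 0.607474, and α = 0.607474/1.607474 ≈ 0.378.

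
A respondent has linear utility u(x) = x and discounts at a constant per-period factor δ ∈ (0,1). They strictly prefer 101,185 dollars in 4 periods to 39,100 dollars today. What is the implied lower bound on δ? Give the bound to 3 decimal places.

Under u(x) = x this choice says 39100 < δ^4·101185.
So δ^4 > 39100/101185 = 0.38642; taking the 4th root of both positive sides preserves the inequality.
δ > (39100/101185)^(1/4) ≈ 0.788.

δ > 0.788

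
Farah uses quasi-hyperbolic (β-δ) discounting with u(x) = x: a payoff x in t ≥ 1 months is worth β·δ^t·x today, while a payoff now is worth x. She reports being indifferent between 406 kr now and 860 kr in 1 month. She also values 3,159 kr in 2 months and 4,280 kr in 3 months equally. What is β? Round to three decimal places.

The second indifference involves only future payoffs, so β cancels: β·δ^2·3159 = β·δ^3·4280, giving δ = 3159/4280 = 0.73808.
Now use the now-vs-future pair: 406 = β·δ·860 gives β = 406/(0.73808·860) ≈ 0.640.

β ≈ 0.640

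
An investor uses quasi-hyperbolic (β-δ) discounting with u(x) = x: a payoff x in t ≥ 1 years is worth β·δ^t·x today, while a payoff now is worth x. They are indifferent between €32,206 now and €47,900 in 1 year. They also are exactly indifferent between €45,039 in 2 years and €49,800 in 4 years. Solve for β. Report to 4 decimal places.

From the later pair, β·δ^2·45039 = β·δ^4·49800; dividing through, δ^2 = 45039/49800 = 0.90440, so δ = 0.95100.
Now use the now-vs-future pair: 32206 = β·δ·47900 gives β = 32206/(0.95100·47900) ≈ 0.7070.

β ≈ 0.7070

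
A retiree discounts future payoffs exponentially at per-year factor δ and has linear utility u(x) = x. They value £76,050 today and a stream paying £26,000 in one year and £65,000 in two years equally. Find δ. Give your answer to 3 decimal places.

δ ≈ 0.900

Present value of the stream is 26000·δ + 65000·δ². Indifference gives 26000δ + 65000δ² = 76050.
So 65000δ² + 26000δ − 76050 = 0.
δ = (−26000 + √(26000² + 4·65000·76050)) / (2·65000) = (−26000 + √20449000000.00) / 130000 ≈ 0.900.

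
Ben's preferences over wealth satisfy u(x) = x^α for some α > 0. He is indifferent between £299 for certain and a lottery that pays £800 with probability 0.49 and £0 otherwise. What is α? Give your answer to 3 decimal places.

α ≈ 0.725

Since u(0) = 0, the lottery's EU is 0.49·800^α.
Setting u(299) equal to that: 299^α = 0.49·800^α ⇒ (299/800)^α = 0.49.
Taking logs: α·ln(299/800) = ln(0.49), so α = -0.713350 / -0.984168 ≈ 0.725.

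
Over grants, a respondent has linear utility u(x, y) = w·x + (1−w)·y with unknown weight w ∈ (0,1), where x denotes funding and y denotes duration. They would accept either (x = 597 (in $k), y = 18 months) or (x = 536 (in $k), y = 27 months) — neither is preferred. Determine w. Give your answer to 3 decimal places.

w = 0.129

Indifference: w·597 + (1−w)·18 = w·536 + (1−w)·27.
Rearranging, 61·w − 9·(1−w) = 0.
So w/(1−w) = 9/61 = 0.1475, giving w = 9/(61+9) = 0.129.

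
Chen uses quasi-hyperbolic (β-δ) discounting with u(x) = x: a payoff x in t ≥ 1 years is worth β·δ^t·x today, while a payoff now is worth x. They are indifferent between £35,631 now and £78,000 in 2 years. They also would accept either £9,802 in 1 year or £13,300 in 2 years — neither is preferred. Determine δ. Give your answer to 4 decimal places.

From the later pair, β·δ^1·9802 = β·δ^2·13300; dividing through, δ = 9802/13300 = 0.73699.

δ ≈ 0.7370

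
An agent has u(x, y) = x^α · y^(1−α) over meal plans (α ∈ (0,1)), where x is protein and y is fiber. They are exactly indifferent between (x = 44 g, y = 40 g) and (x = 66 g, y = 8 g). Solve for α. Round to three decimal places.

α ≈ 0.799

Set the two utilities equal: 44^α·40^(1−α) = 66^α·8^(1−α).
Rearrange to (44/66)^α = (8/40)^(1−α) and take logs: α·-0.405465 = (1−α)·-1.609438.
With A = -0.405465 and B = -1.609438: α·A = (1−α)·B, so α = B/(A+B) = -1.609438/-2.014903 ≈ 0.799.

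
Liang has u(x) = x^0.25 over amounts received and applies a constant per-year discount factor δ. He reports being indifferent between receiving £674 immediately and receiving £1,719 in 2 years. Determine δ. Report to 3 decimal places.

The payoff in 2 years is discounted by δ^2, so u(674) = δ^2·u(1719) and δ^2 = u(674)/u(1719).
With u(x) = x^0.25: δ^2 = 674^0.25/1719^0.25 = (674/1719)^0.25 = 0.79131.
Hence δ = (0.79131)^(1/2) = 0.88956.

δ ≈ 0.890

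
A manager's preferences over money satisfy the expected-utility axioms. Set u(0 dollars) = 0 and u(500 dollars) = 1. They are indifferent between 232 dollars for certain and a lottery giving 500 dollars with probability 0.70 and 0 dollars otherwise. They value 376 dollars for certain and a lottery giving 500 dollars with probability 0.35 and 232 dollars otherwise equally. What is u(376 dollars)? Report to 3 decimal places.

0.805

From the first indifference, u(232 dollars) = 0.70·u(500 dollars) + 0.30·u(0 dollars) = 0.70·1 + 0.30·0 = 0.70.
Then u(376 dollars) = 0.35·u(500 dollars) + 0.65·u(232 dollars) = 0.35·1.00 + 0.65·0.70 = 0.8050.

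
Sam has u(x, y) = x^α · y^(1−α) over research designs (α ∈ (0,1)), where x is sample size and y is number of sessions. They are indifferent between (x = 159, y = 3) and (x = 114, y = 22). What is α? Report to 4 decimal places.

α ≈ 0.8569

The Cobb–Douglas utilities coincide, so 159^α·3^(1−α) = 114^α·22^(1−α).
Taking logs: α·ln 159 + (1−α)·ln 3 = α·ln 114 + (1−α)·ln 22, i.e. α·0.3327058 = (1−α)·1.9924302.
So α/(1−α) = (1.9924302)/(0.3327058) = 5.9885647, and α = 5.9885647/6.9885647 ≈ 0.8569.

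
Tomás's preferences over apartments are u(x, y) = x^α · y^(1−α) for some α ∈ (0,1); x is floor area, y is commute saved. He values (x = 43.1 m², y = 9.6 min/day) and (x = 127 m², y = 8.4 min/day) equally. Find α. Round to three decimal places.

α ≈ 0.110

Set the two utilities equal: 43.1^α·9.6^(1−α) = 127^α·8.4^(1−α).
(43.1/127)^α = (8.4/9.6)^(1−α); take logs: α·ln(43.1/127) = (1−α)·ln(8.4/9.6), i.e. α·-1.080664 = (1−α)·-0.133531.
Thus α·(-1.214195) = -0.133531, so α = -0.133531/-1.214195 ≈ 0.110.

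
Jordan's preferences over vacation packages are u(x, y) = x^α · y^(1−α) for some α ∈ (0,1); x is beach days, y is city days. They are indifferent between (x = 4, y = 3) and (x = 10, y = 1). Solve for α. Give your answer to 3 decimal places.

α ≈ 0.545

Set the two utilities equal: 4^α·3^(1−α) = 10^α·1^(1−α).
Taking logs: α·ln 4 + (1−α)·ln 3 = α·ln 10 + (1−α)·ln 1, i.e. α·-0.916291 = (1−α)·-1.098612.
With A = -0.916291 and B = -1.098612: α·A = (1−α)·B, so α = B/(A+B) = -1.098612/-2.014903 ≈ 0.545.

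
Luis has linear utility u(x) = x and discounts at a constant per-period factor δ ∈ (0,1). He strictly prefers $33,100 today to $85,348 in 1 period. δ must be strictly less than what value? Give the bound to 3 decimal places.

δ < 0.388

Under u(x) = x this choice says 33100 > δ·85348.
So δ < 33100/85348 = 0.38782.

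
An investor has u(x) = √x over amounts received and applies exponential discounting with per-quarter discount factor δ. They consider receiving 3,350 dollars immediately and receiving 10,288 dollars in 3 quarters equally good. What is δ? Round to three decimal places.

δ ≈ 0.829

Indifference means u(3350) = δ^3 · u(10288), so δ^3 = u(3350)/u(10288).
Since u(x) = √x, δ^3 = √(3350/10288) = 0.57063.
So δ = 0.57063^(1/3) ≈ 0.829.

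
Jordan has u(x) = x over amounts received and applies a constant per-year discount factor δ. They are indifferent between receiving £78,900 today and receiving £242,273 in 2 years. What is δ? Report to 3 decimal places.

δ ≈ 0.571

Equating discounted utilities: u(78900) = δ^2·u(242273) ⇒ δ^2 = u(78900)/u(242273).
With u(x) = x: δ^2 = 78900/242273 = 0.32567.
Hence δ = (0.32567)^(1/2) = 0.57067.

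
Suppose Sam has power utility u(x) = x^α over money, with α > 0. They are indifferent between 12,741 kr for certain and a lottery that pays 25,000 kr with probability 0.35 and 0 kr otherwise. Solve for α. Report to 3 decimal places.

EU(lottery) = 0.35·25000^α + 0.65·0 = 0.35·25000^α.
Indifference: 12741^α = 0.35·25000^α, so (12741/25000)^α = 0.35.
Take logs: α = ln 0.35 / ln(12741/25000) ≈ 1.55748.

α ≈ 1.557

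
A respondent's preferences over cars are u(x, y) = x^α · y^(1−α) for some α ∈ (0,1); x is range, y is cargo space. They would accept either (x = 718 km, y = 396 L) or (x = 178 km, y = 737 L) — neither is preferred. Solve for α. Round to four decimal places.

α ≈ 0.3081

Set the two utilities equal: 718^α·396^(1−α) = 178^α·737^(1−α).
Taking logs: α·ln 718 + (1−α)·ln 396 = α·ln 178 + (1−α)·ln 737, i.e. α·1.3946860 = (1−α)·0.6211737.
So α/(1−α) = (0.6211737)/(1.3946860) = 0.4453861, and α = 0.4453861/1.4453861 ≈ 0.3081.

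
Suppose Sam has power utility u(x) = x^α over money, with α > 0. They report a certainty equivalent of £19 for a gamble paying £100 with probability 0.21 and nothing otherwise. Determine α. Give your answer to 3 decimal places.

α ≈ 0.940

EU(lottery) = 0.21·100^α + 0.79·0 = 0.21·100^α.
Indifference: 19^α = 0.21·100^α, so (19/100)^α = 0.21.
Taking logs: α·ln(19/100) = ln(0.21), so α = -1.560648 / -1.660731 ≈ 0.940.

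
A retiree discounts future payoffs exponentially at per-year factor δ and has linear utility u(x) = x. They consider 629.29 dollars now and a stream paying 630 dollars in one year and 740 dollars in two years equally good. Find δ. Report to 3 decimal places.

Present value of the stream is 630·δ + 740·δ². Indifference gives 630δ + 740δ² = 629.29.
So 740δ² + 630δ − 629.29 = 0.
The positive root is δ = [−630 + √(630² + 4·740·629.29)] / (2·740) = (−630 + 1503.196)/1480 ≈ 0.590.

δ ≈ 0.590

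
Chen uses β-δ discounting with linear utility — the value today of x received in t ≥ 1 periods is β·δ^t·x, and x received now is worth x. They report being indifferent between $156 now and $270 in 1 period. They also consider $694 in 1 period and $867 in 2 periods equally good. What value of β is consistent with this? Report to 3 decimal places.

From the later pair, β·δ^1·694 = β·δ^2·867; dividing through, δ = 694/867 = 0.80046.
Substituting δ into 156 = β·δ·270: β = 156/(216.125) ≈ 0.722.

β ≈ 0.722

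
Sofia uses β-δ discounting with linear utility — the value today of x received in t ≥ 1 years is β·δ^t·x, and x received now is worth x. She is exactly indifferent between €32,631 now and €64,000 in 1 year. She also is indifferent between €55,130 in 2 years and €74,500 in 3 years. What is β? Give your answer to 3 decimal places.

From the later pair, β·δ^2·55130 = β·δ^3·74500; dividing through, δ = 55130/74500 = 0.74000.
The first indifference: 32631 = β·δ·64000, so β = 32631/(δ·64000) = 32631/(0.74000·64000) ≈ 0.689.

β ≈ 0.689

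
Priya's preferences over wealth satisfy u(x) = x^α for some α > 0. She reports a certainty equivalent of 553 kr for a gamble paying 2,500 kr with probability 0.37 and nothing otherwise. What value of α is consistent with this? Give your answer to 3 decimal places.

Since u(0) = 0, the lottery's EU is 0.37·2500^α.
Equating: 553^α = 0.37·2500^α, i.e. 0.2212^α = 0.37.
Take logs: α = ln 0.37 / ln(553/2500) ≈ 0.65902.

α ≈ 0.659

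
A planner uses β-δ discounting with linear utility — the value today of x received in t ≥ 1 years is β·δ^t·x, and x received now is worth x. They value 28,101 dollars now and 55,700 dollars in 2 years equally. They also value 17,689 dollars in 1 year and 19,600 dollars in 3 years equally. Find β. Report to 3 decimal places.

From the later pair, β·δ^1·17689 = β·δ^3·19600; dividing through, δ^2 = 17689/19600 = 0.90250, so δ = 0.95000.
The first indifference: 28101 = β·δ^2·55700, so β = 28101/(δ^2·55700) = 28101/(0.90250·55700) ≈ 0.559.

β ≈ 0.559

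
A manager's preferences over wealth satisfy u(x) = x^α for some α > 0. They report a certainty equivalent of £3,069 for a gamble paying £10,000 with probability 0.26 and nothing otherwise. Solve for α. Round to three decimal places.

α ≈ 1.140

EU(lottery) = 0.26·10000^α + 0.74·0 = 0.26·10000^α.
Equating: 3069^α = 0.26·10000^α, i.e. 0.3069^α = 0.26.
Take logs: α = ln 0.26 / ln(3069/10000) ≈ 1.14040.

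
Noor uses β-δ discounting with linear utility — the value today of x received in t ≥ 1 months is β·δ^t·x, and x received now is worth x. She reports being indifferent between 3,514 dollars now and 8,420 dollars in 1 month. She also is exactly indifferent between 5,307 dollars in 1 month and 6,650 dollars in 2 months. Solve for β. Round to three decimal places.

From the later pair, β·δ^1·5307 = β·δ^2·6650; dividing through, δ = 5307/6650 = 0.79805.
Substituting δ into 3514 = β·δ·8420: β = 3514/(6719.540) ≈ 0.523.

β ≈ 0.523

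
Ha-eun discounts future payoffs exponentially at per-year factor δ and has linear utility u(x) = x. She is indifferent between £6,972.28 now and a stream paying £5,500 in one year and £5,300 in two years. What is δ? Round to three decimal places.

Present value of the stream is 5500·δ + 5300·δ². Indifference gives 5500δ + 5300δ² = 6972.28.
Rearranged: 5300δ² + 5500δ − 6972.28 = 0.
By the quadratic formula (taking the positive root), δ = (−5500 + √178062336.00) / 10600 ≈ 0.740.

δ ≈ 0.740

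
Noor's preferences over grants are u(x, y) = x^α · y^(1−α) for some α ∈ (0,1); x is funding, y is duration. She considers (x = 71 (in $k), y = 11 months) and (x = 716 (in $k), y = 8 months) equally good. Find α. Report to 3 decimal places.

α ≈ 0.121

The Cobb–Douglas utilities coincide, so 71^α·11^(1−α) = 716^α·8^(1−α).
Taking logs: α·ln 71 + (1−α)·ln 11 = α·ln 716 + (1−α)·ln 8, i.e. α·-2.311000 = (1−α)·-0.318454.
Thus α·(-2.629454) = -0.318454, so α = -0.318454/-2.629454 ≈ 0.121.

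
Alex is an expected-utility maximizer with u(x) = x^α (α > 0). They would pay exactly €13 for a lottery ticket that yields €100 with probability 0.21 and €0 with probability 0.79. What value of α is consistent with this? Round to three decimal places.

α ≈ 0.765

Since u(0) = 0, the lottery's EU is 0.21·100^α.
Equating: 13^α = 0.21·100^α, i.e. 0.1300^α = 0.21.
Take logs: α = ln 0.21 / ln(13/100) ≈ 0.76494.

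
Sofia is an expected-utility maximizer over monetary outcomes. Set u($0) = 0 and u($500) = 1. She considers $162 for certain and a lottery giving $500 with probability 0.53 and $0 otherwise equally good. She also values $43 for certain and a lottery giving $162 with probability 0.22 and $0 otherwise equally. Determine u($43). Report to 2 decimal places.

0.12

From the first indifference, u($162) = 0.53·u($500) + 0.47·u($0) = 0.53·1 + 0.47·0 = 0.53.
The second indifference gives u($43) = 0.22·u($162) + 0.78·u($0) = 0.22·0.53 + 0.78·0.00 = 0.1166.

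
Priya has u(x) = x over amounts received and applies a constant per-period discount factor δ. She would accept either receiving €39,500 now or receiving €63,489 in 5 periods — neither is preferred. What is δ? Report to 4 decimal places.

The payoff in 5 periods is discounted by δ^5, so u(39500) = δ^5·u(63489) and δ^5 = u(39500)/u(63489).
With u(x) = x: δ^5 = 39500/63489 = 0.62216.
So δ = 0.62216^(1/5) ≈ 0.9095.

δ ≈ 0.9095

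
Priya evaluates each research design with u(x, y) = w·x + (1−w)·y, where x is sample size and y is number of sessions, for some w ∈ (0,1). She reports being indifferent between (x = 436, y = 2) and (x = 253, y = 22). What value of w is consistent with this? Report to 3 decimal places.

Equating utilities: w·436 + (1−w)·2 = w·253 + (1−w)·22.
w·(436−253) = (1−w)·(22−2), i.e. w·183 = (1−w)·20.
So w/(1−w) = 20/183 = 0.1093, giving w = 20/(183+20) = 0.099.

w = 0.099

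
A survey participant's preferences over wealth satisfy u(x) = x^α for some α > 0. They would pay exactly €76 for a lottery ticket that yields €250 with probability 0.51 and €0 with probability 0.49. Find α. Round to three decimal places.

EU(lottery) = 0.51·250^α + 0.49·0 = 0.51·250^α.
Indifference: 76^α = 0.51·250^α, so (76/250)^α = 0.51.
Take logs: α = ln 0.51 / ln(76/250) ≈ 0.56549.

α ≈ 0.565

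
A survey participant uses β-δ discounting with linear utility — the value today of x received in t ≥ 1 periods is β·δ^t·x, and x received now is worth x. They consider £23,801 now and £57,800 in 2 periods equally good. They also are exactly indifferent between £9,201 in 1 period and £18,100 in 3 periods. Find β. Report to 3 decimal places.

β ≈ 0.810

The second indifference involves only future payoffs, so β cancels: β·δ^1·9201 = β·δ^3·18100, giving δ^2 = 9201/18100 = 0.50834, so δ = 0.71298.
Substituting δ into 23801 = β·δ^2·57800: β = 23801/(29382.199) ≈ 0.810.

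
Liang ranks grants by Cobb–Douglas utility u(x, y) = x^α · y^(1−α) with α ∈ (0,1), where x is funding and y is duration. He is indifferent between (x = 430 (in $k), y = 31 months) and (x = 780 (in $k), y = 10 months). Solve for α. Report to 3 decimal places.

Indifference: 430^α · 31^(1−α) = 780^α · 10^(1−α).
(430/780)^α = (10/31)^(1−α); take logs: α·ln(430/780) = (1−α)·ln(10/31), i.e. α·-0.595509 = (1−α)·-1.131402.
So α/(1−α) = (-1.131402)/(-0.595509) = 1.899891, and α = 1.899891/2.899891 ≈ 0.655.

α ≈ 0.655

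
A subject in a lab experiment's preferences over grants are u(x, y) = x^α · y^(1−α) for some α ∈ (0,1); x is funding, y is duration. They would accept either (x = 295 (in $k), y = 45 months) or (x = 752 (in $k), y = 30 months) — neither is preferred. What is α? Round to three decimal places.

Indifference: 295^α · 45^(1−α) = 752^α · 30^(1−α).
(295/752)^α = (30/45)^(1−α); take logs: α·ln(295/752) = (1−α)·ln(30/45), i.e. α·-0.935761 = (1−α)·-0.405465.
Thus α·(-1.341226) = -0.405465, so α = -0.405465/-1.341226 ≈ 0.302.

α ≈ 0.302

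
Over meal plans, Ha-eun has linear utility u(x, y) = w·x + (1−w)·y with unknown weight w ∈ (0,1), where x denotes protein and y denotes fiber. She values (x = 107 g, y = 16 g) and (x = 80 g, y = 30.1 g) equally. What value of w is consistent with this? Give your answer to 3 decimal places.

w = 0.343

Indifference: w·107 + (1−w)·16 = w·80 + (1−w)·30.1.
Rearranging, 27·w − 14.1·(1−w) = 0.
The marginal rate of substitution is 14.1/27, so w = 14.1/(27+14.1) = 0.343.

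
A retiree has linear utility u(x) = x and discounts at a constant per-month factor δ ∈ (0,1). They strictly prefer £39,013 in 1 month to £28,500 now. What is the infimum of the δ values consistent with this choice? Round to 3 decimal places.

The preference means 28500 < δ·39013.
So δ > 28500/39013 = 0.73053.

δ > 0.731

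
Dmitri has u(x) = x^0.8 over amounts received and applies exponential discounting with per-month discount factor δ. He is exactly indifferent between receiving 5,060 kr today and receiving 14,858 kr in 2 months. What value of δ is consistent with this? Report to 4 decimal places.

Equating discounted utilities: u(5060) = δ^2·u(14858) ⇒ δ^2 = u(5060)/u(14858).
With u(x) = x^0.8: δ^2 = 5060^0.8/14858^0.8 = (5060/14858)^0.8 = 0.42243.
Hence δ = (0.42243)^(1/2) = 0.649944.

δ ≈ 0.6499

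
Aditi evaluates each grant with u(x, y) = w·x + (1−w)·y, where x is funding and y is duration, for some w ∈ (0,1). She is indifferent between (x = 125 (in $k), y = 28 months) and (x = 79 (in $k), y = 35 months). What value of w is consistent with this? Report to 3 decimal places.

w = 0.132

Equating utilities: w·125 + (1−w)·28 = w·79 + (1−w)·35.
w·(125−79) = (1−w)·(35−28), i.e. w·46 = (1−w)·7.
Hence w = 7/(46+7) = 7/53 = 0.132.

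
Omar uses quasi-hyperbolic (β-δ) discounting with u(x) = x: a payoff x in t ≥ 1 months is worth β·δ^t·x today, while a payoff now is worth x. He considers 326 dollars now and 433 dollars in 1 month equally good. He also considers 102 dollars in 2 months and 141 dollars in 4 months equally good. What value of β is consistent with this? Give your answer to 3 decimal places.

From the later pair, β·δ^2·102 = β·δ^4·141; dividing through, δ^2 = 102/141 = 0.72340, so δ = 0.85053.
The first indifference: 326 = β·δ·433, so β = 326/(δ·433) = 326/(0.85053·433) ≈ 0.885.

β ≈ 0.885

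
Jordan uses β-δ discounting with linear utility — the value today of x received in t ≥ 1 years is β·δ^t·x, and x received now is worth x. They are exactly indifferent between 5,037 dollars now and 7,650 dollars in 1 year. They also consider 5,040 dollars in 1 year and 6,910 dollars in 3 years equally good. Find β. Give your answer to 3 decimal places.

β ≈ 0.771

Both payoffs in the second observation are in the future, so β drops out: δ^1·5040 = δ^3·6910 ⇒ δ^2 = 5040/6910 = 0.72938, so δ = 0.85404.
The first indifference: 5037 = β·δ·7650, so β = 5037/(δ·7650) = 5037/(0.85404·7650) ≈ 0.771.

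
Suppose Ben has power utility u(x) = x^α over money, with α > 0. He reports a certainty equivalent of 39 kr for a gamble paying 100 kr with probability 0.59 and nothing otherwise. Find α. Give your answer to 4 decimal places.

α ≈ 0.5604

Since u(0) = 0, the lottery's EU is 0.59·100^α.
Setting u(39) equal to that: 39^α = 0.59·100^α ⇒ (39/100)^α = 0.59.
Taking logs: α·ln(39/100) = ln(0.59), so α = -0.5276327 / -0.9416085 ≈ 0.5604.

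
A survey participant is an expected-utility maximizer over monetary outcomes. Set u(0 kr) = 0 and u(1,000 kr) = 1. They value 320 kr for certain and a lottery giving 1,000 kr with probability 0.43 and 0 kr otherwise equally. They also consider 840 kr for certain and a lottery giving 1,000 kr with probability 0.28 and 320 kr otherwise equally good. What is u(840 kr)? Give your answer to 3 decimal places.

0.590

From the first indifference, u(320 kr) = 0.43·u(1,000 kr) + 0.57·u(0 kr) = 0.43·1 + 0.57·0 = 0.43.
The second indifference gives u(840 kr) = 0.28·u(1,000 kr) + 0.72·u(320 kr) = 0.28·1.00 + 0.72·0.43 = 0.5896.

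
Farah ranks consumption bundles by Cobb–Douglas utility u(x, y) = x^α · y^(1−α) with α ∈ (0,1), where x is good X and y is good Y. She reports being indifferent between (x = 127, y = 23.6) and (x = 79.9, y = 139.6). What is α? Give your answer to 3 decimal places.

α ≈ 0.793

The Cobb–Douglas utilities coincide, so 127^α·23.6^(1−α) = 79.9^α·139.6^(1−α).
Taking logs: α·ln 127 + (1−α)·ln 23.6 = α·ln 79.9 + (1−α)·ln 139.6, i.e. α·0.463411 = (1−α)·1.777534.
With A = 0.463411 and B = 1.777534: α·A = (1−α)·B, so α = B/(A+B) = 1.777534/2.240945 ≈ 0.793.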